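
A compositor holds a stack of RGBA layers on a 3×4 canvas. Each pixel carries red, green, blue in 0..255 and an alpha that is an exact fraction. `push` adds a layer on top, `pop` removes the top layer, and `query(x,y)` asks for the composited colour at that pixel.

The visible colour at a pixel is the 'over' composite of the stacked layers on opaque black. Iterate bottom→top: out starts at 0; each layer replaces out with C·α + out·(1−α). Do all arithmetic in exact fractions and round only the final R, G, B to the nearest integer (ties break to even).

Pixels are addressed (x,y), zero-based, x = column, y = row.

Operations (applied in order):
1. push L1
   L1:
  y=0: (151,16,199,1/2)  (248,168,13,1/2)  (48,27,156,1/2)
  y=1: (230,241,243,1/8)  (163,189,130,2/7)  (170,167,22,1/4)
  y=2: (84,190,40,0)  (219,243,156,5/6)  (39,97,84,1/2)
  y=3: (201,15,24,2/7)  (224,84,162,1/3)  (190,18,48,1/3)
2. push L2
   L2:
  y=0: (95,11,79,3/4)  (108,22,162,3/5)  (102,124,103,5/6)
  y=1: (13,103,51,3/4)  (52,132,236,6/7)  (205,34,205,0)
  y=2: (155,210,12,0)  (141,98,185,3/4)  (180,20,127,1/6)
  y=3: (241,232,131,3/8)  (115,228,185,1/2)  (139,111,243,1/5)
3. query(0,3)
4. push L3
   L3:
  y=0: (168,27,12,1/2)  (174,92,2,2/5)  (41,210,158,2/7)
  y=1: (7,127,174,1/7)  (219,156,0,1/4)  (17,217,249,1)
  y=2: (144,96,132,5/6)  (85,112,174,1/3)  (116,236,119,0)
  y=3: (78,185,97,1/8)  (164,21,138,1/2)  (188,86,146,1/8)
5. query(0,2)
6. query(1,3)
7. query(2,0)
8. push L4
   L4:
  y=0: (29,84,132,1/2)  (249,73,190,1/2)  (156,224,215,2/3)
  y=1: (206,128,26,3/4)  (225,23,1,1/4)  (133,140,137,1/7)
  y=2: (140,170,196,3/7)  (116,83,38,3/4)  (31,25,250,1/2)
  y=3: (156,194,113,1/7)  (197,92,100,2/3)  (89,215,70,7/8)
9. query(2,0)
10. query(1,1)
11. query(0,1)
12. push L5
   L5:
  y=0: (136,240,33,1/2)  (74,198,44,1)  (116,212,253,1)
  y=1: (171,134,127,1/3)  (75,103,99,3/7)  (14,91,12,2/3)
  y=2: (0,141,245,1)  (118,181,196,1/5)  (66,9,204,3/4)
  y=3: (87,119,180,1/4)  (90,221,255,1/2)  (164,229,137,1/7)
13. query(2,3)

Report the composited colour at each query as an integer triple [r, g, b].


(0,3) stack=L1,L2; from [0,0,0]:
after L1 α=2/7: [402/7, 30/7, 48/7]
after L2 α=3/8: [7071/56, 2511/28, 2991/56]
rounded: [126, 90, 53]

query (0,2) [L1,L2,L3] — begin 0,0,0
L1 α=0: [0, 0, 0]
L2 α=0: [0, 0, 0]
L3 α=5/6: [120, 80, 110]
= [120, 80, 110]

(1,3) stack=L1,L2,L3; from [0,0,0]:
after L1 α=1/3: [224/3, 28, 54]
after L2 α=1/2: [569/6, 128, 239/2]
after L3 α=1/2: [1553/12, 149/2, 515/4]
rounded: [129, 74, 129]

(2,0) stack=L1,L2,L3; from [0,0,0]:
after L1 α=1/2: [24, 27/2, 78]
after L2 α=5/6: [89, 1267/12, 593/6]
after L3 α=2/7: [527/7, 1625/12, 4861/42]
rounded: [75, 135, 116]

query (2,0) [L1,L2,L3,L4] — begin 0,0,0
L1 α=1/2: [24, 27/2, 78]
L2 α=5/6: [89, 1267/12, 593/6]
L3 α=2/7: [527/7, 1625/12, 4861/42]
L4 α=2/3: [2711/21, 7001/36, 22921/126]
→ [129, 194, 182]

at x=1,y=1 over L1,L2,L3,L4:
+L1 (α=2/7) → [326/7, 54, 260/7]
+L2 (α=6/7) → [2510/49, 846/7, 10172/49]
+L3 (α=1/4) → [18261/196, 1815/14, 7629/49]
+L4 (α=1/4) → [98883/784, 5767/56, 5734/49]
rounded: [126, 103, 117]

query (0,1) [L1,L2,L3,L4] — begin 0,0,0
L1 α=1/8: [115/4, 241/8, 243/8]
L2 α=3/4: [271/16, 2713/32, 1467/32]
L3 α=1/7: [869/56, 1453/16, 7185/112]
L4 α=3/4: [35477/224, 7597/64, 15921/448]
→ [158, 119, 36]

at x=2,y=3 over L1,L2,L3,L4,L5:
after L1 α=1/3: [190/3, 6, 16]
after L2 α=1/5: [1177/15, 27, 307/5]
after L3 α=1/8: [11059/120, 275/8, 2879/40]
after L4 α=7/8: [85819/960, 12315/64, 22479/320]
after L5 α=1/7: [112059/1120, 44273/224, 89357/1120]
→ [100, 198, 80]


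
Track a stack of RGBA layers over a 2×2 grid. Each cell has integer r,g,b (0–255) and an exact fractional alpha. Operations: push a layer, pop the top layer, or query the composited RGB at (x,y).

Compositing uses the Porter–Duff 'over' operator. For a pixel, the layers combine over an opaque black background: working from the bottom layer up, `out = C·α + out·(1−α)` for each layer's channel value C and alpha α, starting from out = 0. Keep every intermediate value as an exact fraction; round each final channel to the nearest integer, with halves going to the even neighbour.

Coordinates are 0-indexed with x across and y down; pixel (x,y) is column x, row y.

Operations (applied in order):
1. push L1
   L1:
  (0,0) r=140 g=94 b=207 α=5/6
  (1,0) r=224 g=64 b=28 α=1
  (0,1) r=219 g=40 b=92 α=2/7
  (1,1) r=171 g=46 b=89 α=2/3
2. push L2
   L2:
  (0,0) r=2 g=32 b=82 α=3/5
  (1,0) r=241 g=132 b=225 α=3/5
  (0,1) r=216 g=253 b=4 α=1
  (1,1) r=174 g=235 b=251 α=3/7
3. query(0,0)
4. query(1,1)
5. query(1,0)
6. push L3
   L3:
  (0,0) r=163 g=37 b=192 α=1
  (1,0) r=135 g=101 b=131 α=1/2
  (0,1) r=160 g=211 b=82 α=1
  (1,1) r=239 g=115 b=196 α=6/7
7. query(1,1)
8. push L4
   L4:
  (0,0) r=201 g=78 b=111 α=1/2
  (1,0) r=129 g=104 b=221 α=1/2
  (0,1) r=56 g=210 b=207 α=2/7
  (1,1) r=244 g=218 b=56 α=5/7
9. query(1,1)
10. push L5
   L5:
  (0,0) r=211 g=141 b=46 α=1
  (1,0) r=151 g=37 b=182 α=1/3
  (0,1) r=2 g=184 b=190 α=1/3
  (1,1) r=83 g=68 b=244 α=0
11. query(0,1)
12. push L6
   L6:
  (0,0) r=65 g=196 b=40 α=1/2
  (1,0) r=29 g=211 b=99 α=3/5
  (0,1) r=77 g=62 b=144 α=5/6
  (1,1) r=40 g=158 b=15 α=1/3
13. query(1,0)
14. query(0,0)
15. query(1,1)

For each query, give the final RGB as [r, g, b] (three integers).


(0,0) stack=L1,L2; from [0,0,0]:
+L1 (α=5/6) → [350/3, 235/3, 345/2]
+L2 (α=3/5) → [718/15, 758/15, 591/5]
rounded: [48, 51, 118]

(1,1) stack=L1,L2; from [0,0,0]:
+L1 (α=2/3) → [114, 92/3, 178/3]
+L2 (α=3/7) → [978/7, 2483/21, 2971/21]
rounded: [140, 118, 141]

at x=1,y=0 over L1,L2:
+L1 (α=1) → [224, 64, 28]
+L2 (α=3/5) → [1171/5, 524/5, 731/5]
= [234, 105, 146]

at x=1,y=1 over L1,L2,L3:
after L1 α=2/3: [114, 92/3, 178/3]
after L2 α=3/7: [978/7, 2483/21, 2971/21]
after L3 α=6/7: [11016/49, 16973/147, 27667/147]
= [225, 115, 188]

query (1,1) [L1,L2,L3,L4] — begin 0,0,0
+L1 (α=2/3) → [114, 92/3, 178/3]
+L2 (α=3/7) → [978/7, 2483/21, 2971/21]
+L3 (α=6/7) → [11016/49, 16973/147, 27667/147]
+L4 (α=5/7) → [81812/343, 194176/1029, 96494/1029]
→ [239, 189, 94]

(0,1) stack=L1,L2,L3,L4,L5; from [0,0,0]:
+L1 (α=2/7) → [438/7, 80/7, 184/7]
+L2 (α=1) → [216, 253, 4]
+L3 (α=1) → [160, 211, 82]
+L4 (α=2/7) → [912/7, 1475/7, 824/7]
+L5 (α=1/3) → [1838/21, 4238/21, 2978/21]
→ [88, 202, 142]

at x=1,y=0 over L1,L2,L3,L4,L5,L6:
L1 α=1: [224, 64, 28]
L2 α=3/5: [1171/5, 524/5, 731/5]
L3 α=1/2: [923/5, 1029/10, 693/5]
L4 α=1/2: [784/5, 2069/20, 899/5]
L5 α=1/3: [2323/15, 813/10, 2708/15]
L6 α=3/5: [5951/75, 3978/25, 9871/75]
= [79, 159, 132]

at x=0,y=0 over L1,L2,L3,L4,L5,L6:
+L1 (α=5/6) → [350/3, 235/3, 345/2]
+L2 (α=3/5) → [718/15, 758/15, 591/5]
+L3 (α=1) → [163, 37, 192]
+L4 (α=1/2) → [182, 115/2, 303/2]
+L5 (α=1) → [211, 141, 46]
+L6 (α=1/2) → [138, 337/2, 43]
rounded: [138, 168, 43]

at x=1,y=1 over L1,L2,L3,L4,L5,L6:
L1 α=2/3: [114, 92/3, 178/3]
L2 α=3/7: [978/7, 2483/21, 2971/21]
L3 α=6/7: [11016/49, 16973/147, 27667/147]
L4 α=5/7: [81812/343, 194176/1029, 96494/1029]
L5 α=0: [81812/343, 194176/1029, 96494/1029]
L6 α=1/3: [177344/1029, 550934/3087, 208423/3087]
rounded: [172, 178, 68]


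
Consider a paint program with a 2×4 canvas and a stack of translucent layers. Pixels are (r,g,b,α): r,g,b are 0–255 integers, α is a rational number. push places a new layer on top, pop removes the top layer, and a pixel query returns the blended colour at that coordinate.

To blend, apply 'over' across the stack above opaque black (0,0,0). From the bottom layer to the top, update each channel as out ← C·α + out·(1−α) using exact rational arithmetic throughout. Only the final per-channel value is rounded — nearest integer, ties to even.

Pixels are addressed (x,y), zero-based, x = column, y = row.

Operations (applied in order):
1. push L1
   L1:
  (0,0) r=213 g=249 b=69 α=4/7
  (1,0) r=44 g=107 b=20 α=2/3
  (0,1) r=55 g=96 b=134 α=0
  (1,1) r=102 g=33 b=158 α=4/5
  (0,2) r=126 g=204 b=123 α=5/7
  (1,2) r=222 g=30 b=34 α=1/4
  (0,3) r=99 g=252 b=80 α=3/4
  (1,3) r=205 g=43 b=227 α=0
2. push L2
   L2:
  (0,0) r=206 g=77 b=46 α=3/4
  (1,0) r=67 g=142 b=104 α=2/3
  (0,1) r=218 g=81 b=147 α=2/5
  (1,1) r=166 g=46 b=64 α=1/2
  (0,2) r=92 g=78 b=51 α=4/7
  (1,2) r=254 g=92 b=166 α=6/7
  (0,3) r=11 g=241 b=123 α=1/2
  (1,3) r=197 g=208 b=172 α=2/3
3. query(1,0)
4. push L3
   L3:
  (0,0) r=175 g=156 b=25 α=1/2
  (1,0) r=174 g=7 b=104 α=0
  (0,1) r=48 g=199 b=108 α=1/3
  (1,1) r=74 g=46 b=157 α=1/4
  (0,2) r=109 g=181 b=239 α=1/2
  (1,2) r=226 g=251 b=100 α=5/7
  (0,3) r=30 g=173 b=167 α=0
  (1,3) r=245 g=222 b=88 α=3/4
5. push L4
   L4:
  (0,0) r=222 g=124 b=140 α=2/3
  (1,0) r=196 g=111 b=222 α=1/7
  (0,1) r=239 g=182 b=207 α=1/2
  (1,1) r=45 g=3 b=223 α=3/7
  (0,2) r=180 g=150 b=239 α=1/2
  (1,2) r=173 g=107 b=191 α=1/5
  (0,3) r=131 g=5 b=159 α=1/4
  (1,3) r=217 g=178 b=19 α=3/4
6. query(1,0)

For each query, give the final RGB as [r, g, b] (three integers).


at x=1,y=0 over L1,L2:
L1 α=2/3: [88/3, 214/3, 40/3]
L2 α=2/3: [490/9, 1066/9, 664/9]
= [54, 118, 74]

query (1,0) [L1,L2,L3,L4] — begin 0,0,0
after L1 α=2/3: [88/3, 214/3, 40/3]
after L2 α=2/3: [490/9, 1066/9, 664/9]
after L3 α=0: [490/9, 1066/9, 664/9]
after L4 α=1/7: [224/3, 2465/21, 1994/21]
rounded: [75, 117, 95]


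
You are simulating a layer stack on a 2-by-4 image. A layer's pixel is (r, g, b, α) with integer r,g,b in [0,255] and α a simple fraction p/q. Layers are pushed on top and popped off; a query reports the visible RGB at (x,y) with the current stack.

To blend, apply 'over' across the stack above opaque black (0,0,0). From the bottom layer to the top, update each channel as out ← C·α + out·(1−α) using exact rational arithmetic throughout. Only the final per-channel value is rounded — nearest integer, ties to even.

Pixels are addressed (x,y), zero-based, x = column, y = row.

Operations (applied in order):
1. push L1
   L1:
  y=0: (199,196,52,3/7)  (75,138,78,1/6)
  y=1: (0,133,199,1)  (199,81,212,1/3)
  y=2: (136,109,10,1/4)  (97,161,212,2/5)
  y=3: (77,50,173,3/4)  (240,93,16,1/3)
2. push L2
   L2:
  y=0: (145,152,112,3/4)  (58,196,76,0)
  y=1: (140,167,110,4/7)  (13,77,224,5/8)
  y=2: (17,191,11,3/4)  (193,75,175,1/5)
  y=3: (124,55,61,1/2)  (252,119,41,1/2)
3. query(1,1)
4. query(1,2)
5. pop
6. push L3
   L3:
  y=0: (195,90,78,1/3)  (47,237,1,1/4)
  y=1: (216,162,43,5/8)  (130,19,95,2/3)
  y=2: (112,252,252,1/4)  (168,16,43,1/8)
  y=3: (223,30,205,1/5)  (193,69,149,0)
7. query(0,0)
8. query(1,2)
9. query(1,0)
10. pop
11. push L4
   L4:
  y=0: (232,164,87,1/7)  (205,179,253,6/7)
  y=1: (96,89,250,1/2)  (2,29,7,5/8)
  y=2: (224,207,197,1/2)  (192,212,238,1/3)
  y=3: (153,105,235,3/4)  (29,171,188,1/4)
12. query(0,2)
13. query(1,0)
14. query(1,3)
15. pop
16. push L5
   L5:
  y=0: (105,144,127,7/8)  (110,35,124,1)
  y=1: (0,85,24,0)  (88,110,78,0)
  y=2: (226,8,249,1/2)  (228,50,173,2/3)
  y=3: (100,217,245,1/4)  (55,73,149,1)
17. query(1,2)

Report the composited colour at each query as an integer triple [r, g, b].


query (1,1) [L1,L2] — begin 0,0,0
L1 α=1/3: [199/3, 27, 212/3]
L2 α=5/8: [33, 233/4, 333/2]
rounded: [33, 58, 166]

query (1,2) [L1,L2] — begin 0,0,0
+L1 (α=2/5) → [194/5, 322/5, 424/5]
+L2 (α=1/5) → [1741/25, 1663/25, 2571/25]
→ [70, 67, 103]

(0,0) stack=L1,L3; from [0,0,0]:
+L1 (α=3/7) → [597/7, 84, 156/7]
+L3 (α=1/3) → [853/7, 86, 286/7]
= [122, 86, 41]

query (1,2) [L1,L3] — begin 0,0,0
+L1 (α=2/5) → [194/5, 322/5, 424/5]
+L3 (α=1/8) → [1099/20, 1167/20, 3183/40]
= [55, 58, 80]

(1,0) stack=L1,L3; from [0,0,0]:
L1 α=1/6: [25/2, 23, 13]
L3 α=1/4: [169/8, 153/2, 10]
→ [21, 76, 10]

(0,2) stack=L1,L4; from [0,0,0]:
L1 α=1/4: [34, 109/4, 5/2]
L4 α=1/2: [129, 937/8, 399/4]
= [129, 117, 100]

(1,0) stack=L1,L4; from [0,0,0]:
L1 α=1/6: [25/2, 23, 13]
L4 α=6/7: [355/2, 1097/7, 1531/7]
rounded: [178, 157, 219]

at x=1,y=3 over L1,L4:
+L1 (α=1/3) → [80, 31, 16/3]
+L4 (α=1/4) → [269/4, 66, 51]
→ [67, 66, 51]

at x=1,y=2 over L1,L5:
+L1 (α=2/5) → [194/5, 322/5, 424/5]
+L5 (α=2/3) → [2474/15, 274/5, 718/5]
= [165, 55, 144]


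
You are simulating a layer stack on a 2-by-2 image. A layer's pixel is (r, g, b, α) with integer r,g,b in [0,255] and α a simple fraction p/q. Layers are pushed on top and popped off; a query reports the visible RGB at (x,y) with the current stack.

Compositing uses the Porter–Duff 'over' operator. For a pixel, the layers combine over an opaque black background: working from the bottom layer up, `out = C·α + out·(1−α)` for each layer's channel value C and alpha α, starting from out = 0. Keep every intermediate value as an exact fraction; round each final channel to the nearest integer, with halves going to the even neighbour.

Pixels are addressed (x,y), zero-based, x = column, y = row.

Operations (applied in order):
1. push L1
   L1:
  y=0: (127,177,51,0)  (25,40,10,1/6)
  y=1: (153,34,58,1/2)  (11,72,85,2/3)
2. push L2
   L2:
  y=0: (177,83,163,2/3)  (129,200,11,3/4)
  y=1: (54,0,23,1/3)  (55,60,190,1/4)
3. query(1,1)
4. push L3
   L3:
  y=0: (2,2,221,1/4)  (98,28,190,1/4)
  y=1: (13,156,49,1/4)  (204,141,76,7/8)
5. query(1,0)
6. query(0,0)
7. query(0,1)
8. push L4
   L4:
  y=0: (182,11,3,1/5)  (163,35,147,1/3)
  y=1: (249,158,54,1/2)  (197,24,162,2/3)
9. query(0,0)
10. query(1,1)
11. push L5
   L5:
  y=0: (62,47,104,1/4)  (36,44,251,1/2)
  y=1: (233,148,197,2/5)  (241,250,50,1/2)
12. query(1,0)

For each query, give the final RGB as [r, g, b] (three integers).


(1,1) stack=L1,L2; from [0,0,0]:
+L1 (α=2/3) → [22/3, 48, 170/3]
+L2 (α=1/4) → [77/4, 51, 90]
= [19, 51, 90]

at x=1,y=0 over L1,L2,L3:
+L1 (α=1/6) → [25/6, 20/3, 5/3]
+L2 (α=3/4) → [2347/24, 455/3, 26/3]
+L3 (α=1/4) → [3131/32, 483/4, 54]
rounded: [98, 121, 54]

(0,0) stack=L1,L2,L3; from [0,0,0]:
+L1 (α=0) → [0, 0, 0]
+L2 (α=2/3) → [118, 166/3, 326/3]
+L3 (α=1/4) → [89, 42, 547/4]
→ [89, 42, 137]

at x=0,y=1 over L1,L2,L3:
after L1 α=1/2: [153/2, 17, 29]
after L2 α=1/3: [69, 34/3, 27]
after L3 α=1/4: [55, 95/2, 65/2]
rounded: [55, 48, 32]

(0,0) stack=L1,L2,L3,L4; from [0,0,0]:
+L1 (α=0) → [0, 0, 0]
+L2 (α=2/3) → [118, 166/3, 326/3]
+L3 (α=1/4) → [89, 42, 547/4]
+L4 (α=1/5) → [538/5, 179/5, 110]
→ [108, 36, 110]

query (1,1) [L1,L2,L3,L4] — begin 0,0,0
L1 α=2/3: [22/3, 48, 170/3]
L2 α=1/4: [77/4, 51, 90]
L3 α=7/8: [5789/32, 519/4, 311/4]
L4 α=2/3: [18397/96, 237/4, 1607/12]
= [192, 59, 134]

query (1,0) [L1,L2,L3,L4,L5] — begin 0,0,0
+L1 (α=1/6) → [25/6, 20/3, 5/3]
+L2 (α=3/4) → [2347/24, 455/3, 26/3]
+L3 (α=1/4) → [3131/32, 483/4, 54]
+L4 (α=1/3) → [1913/16, 553/6, 85]
+L5 (α=1/2) → [2489/32, 817/12, 168]
→ [78, 68, 168]


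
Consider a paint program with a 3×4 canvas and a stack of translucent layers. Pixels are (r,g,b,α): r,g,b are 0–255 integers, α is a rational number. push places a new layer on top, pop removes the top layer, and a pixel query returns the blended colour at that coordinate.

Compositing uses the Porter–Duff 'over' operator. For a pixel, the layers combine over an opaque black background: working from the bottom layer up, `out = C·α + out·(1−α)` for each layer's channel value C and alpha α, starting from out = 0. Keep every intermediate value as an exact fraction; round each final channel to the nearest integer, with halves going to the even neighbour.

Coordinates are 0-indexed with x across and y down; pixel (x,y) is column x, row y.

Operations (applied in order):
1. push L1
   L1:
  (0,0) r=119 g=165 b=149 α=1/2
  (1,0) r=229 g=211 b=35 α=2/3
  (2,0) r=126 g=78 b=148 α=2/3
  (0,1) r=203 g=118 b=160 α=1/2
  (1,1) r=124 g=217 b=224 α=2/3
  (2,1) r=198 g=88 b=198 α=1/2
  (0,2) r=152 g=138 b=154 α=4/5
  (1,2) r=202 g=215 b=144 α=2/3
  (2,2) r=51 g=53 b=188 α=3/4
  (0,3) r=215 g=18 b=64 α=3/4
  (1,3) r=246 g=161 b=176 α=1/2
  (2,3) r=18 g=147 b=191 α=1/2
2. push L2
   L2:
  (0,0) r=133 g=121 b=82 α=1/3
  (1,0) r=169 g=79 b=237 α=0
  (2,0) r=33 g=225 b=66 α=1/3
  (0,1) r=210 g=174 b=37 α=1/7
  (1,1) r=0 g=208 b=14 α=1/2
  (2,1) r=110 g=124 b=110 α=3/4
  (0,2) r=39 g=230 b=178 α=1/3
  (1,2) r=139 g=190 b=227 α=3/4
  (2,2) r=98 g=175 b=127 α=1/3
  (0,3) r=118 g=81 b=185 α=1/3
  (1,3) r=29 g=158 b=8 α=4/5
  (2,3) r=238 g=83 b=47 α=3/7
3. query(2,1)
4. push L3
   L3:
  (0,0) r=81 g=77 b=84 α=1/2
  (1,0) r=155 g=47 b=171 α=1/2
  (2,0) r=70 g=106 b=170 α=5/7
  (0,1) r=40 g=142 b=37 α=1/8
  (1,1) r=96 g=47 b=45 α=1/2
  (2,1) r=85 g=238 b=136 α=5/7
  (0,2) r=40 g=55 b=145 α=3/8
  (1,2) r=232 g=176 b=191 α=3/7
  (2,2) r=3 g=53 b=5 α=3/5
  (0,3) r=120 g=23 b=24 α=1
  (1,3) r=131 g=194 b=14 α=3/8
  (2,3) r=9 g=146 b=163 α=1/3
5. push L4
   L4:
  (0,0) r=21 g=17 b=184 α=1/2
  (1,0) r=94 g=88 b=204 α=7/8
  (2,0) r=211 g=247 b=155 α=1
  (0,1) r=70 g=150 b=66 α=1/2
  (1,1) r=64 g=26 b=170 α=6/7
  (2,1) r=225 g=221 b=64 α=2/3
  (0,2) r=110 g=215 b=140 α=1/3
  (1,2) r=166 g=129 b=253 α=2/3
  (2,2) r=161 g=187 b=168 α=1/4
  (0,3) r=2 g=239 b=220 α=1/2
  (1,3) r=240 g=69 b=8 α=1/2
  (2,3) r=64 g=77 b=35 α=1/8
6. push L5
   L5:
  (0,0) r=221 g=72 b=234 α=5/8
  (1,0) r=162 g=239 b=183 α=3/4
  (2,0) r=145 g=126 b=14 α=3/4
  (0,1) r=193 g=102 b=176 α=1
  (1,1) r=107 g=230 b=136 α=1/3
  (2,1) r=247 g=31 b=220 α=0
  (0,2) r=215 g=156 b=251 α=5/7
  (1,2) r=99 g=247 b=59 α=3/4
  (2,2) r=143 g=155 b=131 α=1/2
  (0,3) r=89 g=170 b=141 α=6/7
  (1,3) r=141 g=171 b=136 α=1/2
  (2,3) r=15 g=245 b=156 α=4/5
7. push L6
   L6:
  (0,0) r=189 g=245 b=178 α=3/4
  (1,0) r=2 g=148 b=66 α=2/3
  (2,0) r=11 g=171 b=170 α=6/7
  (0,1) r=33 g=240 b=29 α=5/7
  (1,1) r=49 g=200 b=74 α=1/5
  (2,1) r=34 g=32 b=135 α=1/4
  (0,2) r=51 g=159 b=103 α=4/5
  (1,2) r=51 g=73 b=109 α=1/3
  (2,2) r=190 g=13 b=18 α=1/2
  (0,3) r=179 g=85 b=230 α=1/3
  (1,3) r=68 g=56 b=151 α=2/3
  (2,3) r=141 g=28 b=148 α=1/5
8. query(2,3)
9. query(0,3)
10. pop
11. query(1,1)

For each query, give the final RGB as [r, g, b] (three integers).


at x=2,y=1 over L1,L2:
after L1 α=1/2: [99, 44, 99]
after L2 α=3/4: [429/4, 104, 429/4]
→ [107, 104, 107]

query (2,3) [L1,L2,L3,L4,L5,L6] — begin 0,0,0
L1 α=1/2: [9, 147/2, 191/2]
L2 α=3/7: [750/7, 543/7, 523/7]
L3 α=1/3: [521/7, 2108/21, 729/7]
L4 α=1/8: [585/8, 2339/24, 191/2]
L5 α=4/5: [213/8, 25859/120, 1439/10]
L6 α=1/5: [99/2, 26699/150, 3618/25]
= [50, 178, 145]

(0,3) stack=L1,L2,L3,L4,L5,L6; from [0,0,0]:
+L1 (α=3/4) → [645/4, 27/2, 48]
+L2 (α=1/3) → [881/6, 36, 281/3]
+L3 (α=1) → [120, 23, 24]
+L4 (α=1/2) → [61, 131, 122]
+L5 (α=6/7) → [85, 1151/7, 968/7]
+L6 (α=1/3) → [349/3, 2897/21, 1182/7]
→ [116, 138, 169]

(1,1) stack=L1,L2,L3,L4,L5; from [0,0,0]:
+L1 (α=2/3) → [248/3, 434/3, 448/3]
+L2 (α=1/2) → [124/3, 529/3, 245/3]
+L3 (α=1/2) → [206/3, 335/3, 190/3]
+L4 (α=6/7) → [194/3, 803/21, 3250/21]
+L5 (α=1/3) → [709/9, 6436/63, 9356/63]
rounded: [79, 102, 149]


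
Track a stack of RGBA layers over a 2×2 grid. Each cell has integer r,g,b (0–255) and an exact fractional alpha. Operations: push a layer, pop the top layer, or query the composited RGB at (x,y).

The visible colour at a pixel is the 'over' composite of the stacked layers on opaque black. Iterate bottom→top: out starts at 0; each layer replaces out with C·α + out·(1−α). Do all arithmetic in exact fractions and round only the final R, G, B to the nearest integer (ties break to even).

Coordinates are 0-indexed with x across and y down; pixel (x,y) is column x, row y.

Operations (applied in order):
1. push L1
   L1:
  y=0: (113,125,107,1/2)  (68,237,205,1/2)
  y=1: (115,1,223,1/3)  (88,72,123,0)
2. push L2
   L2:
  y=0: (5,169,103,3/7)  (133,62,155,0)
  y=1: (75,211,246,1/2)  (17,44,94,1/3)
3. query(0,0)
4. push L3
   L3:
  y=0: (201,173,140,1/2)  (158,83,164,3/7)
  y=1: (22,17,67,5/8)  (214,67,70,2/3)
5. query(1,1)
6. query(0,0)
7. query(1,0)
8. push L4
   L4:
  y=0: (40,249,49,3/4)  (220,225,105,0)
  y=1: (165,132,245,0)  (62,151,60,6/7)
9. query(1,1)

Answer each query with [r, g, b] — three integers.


at x=0,y=0 over L1,L2:
+L1 (α=1/2) → [113/2, 125/2, 107/2]
+L2 (α=3/7) → [241/7, 757/7, 523/7]
→ [34, 108, 75]

query (1,1) [L1,L2,L3] — begin 0,0,0
+L1 (α=0) → [0, 0, 0]
+L2 (α=1/3) → [17/3, 44/3, 94/3]
+L3 (α=2/3) → [1301/9, 446/9, 514/9]
rounded: [145, 50, 57]

query (0,0) [L1,L2,L3] — begin 0,0,0
+L1 (α=1/2) → [113/2, 125/2, 107/2]
+L2 (α=3/7) → [241/7, 757/7, 523/7]
+L3 (α=1/2) → [824/7, 984/7, 1503/14]
= [118, 141, 107]

(1,0) stack=L1,L2,L3; from [0,0,0]:
+L1 (α=1/2) → [34, 237/2, 205/2]
+L2 (α=0) → [34, 237/2, 205/2]
+L3 (α=3/7) → [610/7, 723/7, 902/7]
= [87, 103, 129]

(1,1) stack=L1,L2,L3,L4; from [0,0,0]:
after L1 α=0: [0, 0, 0]
after L2 α=1/3: [17/3, 44/3, 94/3]
after L3 α=2/3: [1301/9, 446/9, 514/9]
after L4 α=6/7: [4649/63, 8600/63, 3754/63]
rounded: [74, 137, 60]


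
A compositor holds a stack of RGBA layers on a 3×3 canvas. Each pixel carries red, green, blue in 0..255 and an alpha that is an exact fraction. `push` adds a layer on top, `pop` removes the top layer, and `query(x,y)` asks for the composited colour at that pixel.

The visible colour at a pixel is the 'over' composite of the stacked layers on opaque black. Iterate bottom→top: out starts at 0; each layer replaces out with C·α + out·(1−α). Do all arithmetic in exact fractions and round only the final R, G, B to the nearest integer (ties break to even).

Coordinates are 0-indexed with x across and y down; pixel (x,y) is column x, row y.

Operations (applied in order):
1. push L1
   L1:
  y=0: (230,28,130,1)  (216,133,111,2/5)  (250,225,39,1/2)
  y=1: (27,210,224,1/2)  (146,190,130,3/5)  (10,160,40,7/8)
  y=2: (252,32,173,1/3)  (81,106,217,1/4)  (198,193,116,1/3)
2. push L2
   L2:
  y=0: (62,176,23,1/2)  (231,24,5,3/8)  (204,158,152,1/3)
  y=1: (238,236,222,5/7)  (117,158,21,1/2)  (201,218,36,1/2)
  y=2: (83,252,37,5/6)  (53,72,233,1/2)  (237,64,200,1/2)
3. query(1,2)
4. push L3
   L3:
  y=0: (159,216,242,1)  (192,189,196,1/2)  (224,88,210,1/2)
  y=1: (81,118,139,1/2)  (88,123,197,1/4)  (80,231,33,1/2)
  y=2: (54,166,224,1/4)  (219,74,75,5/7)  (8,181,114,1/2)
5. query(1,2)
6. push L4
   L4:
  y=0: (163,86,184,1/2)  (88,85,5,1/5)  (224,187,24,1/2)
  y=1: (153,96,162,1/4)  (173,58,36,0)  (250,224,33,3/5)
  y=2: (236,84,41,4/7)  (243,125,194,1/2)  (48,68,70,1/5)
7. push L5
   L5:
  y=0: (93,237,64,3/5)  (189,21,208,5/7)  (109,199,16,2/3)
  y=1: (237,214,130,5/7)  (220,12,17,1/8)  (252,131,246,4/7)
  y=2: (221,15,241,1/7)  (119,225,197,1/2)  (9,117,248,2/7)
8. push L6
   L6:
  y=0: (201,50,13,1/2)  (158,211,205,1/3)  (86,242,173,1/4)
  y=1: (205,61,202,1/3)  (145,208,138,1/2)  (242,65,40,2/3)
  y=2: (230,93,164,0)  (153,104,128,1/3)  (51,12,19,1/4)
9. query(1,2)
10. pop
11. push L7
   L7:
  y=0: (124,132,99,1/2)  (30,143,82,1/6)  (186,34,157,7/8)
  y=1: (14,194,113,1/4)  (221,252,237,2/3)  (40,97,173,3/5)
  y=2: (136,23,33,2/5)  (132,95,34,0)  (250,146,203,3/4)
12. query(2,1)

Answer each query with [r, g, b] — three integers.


query (1,2) [L1,L2] — begin 0,0,0
after L1 α=1/4: [81/4, 53/2, 217/4]
after L2 α=1/2: [293/8, 197/4, 1149/8]
→ [37, 49, 144]

query (1,2) [L1,L2,L3] — begin 0,0,0
+L1 (α=1/4) → [81/4, 53/2, 217/4]
+L2 (α=1/2) → [293/8, 197/4, 1149/8]
+L3 (α=5/7) → [4673/28, 937/14, 2649/28]
→ [167, 67, 95]

(1,2) stack=L1,L2,L3,L4,L5,L6; from [0,0,0]:
after L1 α=1/4: [81/4, 53/2, 217/4]
after L2 α=1/2: [293/8, 197/4, 1149/8]
after L3 α=5/7: [4673/28, 937/14, 2649/28]
after L4 α=1/2: [11477/56, 2687/28, 8081/56]
after L5 α=1/2: [18141/112, 8987/56, 19113/112]
after L6 α=1/3: [8903/56, 11899/84, 26281/168]
= [159, 142, 156]

query (2,1) [L1,L2,L3,L4,L5,L7] — begin 0,0,0
after L1 α=7/8: [35/4, 140, 35]
after L2 α=1/2: [839/8, 179, 71/2]
after L3 α=1/2: [1479/16, 205, 137/4]
after L4 α=3/5: [7479/40, 1082/5, 67/2]
after L5 α=4/7: [62757/280, 838/5, 2169/14]
after L7 α=3/5: [79557/700, 3131/25, 5802/35]
→ [114, 125, 166]


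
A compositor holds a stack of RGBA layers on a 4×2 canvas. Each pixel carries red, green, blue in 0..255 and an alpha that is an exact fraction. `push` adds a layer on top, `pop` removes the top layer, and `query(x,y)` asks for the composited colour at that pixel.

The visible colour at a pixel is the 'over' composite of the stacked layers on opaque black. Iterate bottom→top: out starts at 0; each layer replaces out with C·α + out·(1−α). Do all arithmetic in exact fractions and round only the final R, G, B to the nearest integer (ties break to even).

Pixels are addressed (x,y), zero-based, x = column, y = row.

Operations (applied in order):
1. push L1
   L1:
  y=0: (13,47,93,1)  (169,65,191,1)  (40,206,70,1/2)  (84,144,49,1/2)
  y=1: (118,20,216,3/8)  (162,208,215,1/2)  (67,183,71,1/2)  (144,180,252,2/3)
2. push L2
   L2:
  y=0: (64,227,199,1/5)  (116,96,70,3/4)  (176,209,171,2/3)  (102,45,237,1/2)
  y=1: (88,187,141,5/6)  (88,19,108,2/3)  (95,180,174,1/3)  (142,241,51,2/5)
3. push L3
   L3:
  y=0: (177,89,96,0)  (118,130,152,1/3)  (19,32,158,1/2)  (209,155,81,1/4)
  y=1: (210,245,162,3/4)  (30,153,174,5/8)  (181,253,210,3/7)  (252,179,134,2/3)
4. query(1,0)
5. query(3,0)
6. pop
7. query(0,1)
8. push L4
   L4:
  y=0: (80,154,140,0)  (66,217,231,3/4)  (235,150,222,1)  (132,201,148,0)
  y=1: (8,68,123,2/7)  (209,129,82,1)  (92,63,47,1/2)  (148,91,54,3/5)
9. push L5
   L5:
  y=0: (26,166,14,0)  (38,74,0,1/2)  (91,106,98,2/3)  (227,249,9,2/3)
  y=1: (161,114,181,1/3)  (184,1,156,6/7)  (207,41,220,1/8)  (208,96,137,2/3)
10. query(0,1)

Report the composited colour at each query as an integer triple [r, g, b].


(1,0) stack=L1,L2,L3; from [0,0,0]:
+L1 (α=1) → [169, 65, 191]
+L2 (α=3/4) → [517/4, 353/4, 401/4]
+L3 (α=1/3) → [251/2, 613/6, 235/2]
rounded: [126, 102, 118]

at x=3,y=0 over L1,L2,L3:
+L1 (α=1/2) → [42, 72, 49/2]
+L2 (α=1/2) → [72, 117/2, 523/4]
+L3 (α=1/4) → [425/4, 661/8, 1893/16]
→ [106, 83, 118]

at x=0,y=1 over L1,L2:
L1 α=3/8: [177/4, 15/2, 81]
L2 α=5/6: [1937/24, 1885/12, 131]
rounded: [81, 157, 131]

query (0,1) [L1,L2,L4,L5] — begin 0,0,0
after L1 α=3/8: [177/4, 15/2, 81]
after L2 α=5/6: [1937/24, 1885/12, 131]
after L4 α=2/7: [10069/168, 11057/84, 901/7]
after L5 α=1/3: [23593/252, 15845/126, 1023/7]
= [94, 126, 146]


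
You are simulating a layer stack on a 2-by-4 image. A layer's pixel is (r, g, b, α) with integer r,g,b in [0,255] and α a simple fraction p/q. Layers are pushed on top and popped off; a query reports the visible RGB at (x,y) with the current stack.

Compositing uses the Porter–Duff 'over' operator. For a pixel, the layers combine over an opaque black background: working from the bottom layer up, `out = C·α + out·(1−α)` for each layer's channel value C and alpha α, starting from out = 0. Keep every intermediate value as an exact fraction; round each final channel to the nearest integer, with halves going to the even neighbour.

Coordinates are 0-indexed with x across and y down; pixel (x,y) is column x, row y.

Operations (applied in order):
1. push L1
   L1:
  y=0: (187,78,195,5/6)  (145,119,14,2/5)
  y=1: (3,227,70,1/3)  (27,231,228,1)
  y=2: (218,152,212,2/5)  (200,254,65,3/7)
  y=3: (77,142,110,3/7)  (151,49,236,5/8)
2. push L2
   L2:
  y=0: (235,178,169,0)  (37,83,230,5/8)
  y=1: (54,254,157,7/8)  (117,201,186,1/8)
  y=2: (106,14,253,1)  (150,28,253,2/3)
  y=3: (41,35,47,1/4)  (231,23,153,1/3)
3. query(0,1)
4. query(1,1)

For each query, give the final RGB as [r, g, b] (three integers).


at x=0,y=1 over L1,L2:
+L1 (α=1/3) → [1, 227/3, 70/3]
+L2 (α=7/8) → [379/8, 5561/24, 3367/24]
= [47, 232, 140]

at x=1,y=1 over L1,L2:
+L1 (α=1) → [27, 231, 228]
+L2 (α=1/8) → [153/4, 909/4, 891/4]
→ [38, 227, 223]


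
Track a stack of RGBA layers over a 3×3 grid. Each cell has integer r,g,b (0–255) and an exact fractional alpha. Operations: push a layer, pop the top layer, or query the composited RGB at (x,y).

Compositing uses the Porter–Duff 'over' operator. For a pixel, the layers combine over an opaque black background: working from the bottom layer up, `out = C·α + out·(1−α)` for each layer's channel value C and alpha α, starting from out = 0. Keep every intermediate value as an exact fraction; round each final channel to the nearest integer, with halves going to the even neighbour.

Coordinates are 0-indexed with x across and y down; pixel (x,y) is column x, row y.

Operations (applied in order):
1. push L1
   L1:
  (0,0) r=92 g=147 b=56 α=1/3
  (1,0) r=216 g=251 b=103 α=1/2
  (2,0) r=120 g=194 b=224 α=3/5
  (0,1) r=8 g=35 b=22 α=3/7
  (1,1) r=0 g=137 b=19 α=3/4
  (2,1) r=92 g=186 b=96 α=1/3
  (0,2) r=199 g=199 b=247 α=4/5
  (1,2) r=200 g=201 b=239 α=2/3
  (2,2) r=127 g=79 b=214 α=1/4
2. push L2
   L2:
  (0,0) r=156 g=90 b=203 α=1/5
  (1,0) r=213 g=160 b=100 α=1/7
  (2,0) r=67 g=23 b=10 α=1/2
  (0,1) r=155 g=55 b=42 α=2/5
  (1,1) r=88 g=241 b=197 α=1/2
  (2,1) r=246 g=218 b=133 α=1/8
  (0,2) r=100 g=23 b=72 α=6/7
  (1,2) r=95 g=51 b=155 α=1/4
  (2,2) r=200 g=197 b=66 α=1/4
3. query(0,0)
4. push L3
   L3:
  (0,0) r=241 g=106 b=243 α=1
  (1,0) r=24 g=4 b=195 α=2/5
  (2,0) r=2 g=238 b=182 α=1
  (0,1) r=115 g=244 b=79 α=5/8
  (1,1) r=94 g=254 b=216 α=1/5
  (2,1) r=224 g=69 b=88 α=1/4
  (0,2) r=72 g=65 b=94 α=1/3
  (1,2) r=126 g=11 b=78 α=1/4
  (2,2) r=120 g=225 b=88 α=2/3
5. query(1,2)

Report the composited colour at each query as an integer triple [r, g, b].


(0,0) stack=L1,L2; from [0,0,0]:
L1 α=1/3: [92/3, 49, 56/3]
L2 α=1/5: [836/15, 286/5, 833/15]
rounded: [56, 57, 56]

(1,2) stack=L1,L2,L3; from [0,0,0]:
L1 α=2/3: [400/3, 134, 478/3]
L2 α=1/4: [495/4, 453/4, 633/4]
L3 α=1/4: [1989/16, 1403/16, 2211/16]
→ [124, 88, 138]


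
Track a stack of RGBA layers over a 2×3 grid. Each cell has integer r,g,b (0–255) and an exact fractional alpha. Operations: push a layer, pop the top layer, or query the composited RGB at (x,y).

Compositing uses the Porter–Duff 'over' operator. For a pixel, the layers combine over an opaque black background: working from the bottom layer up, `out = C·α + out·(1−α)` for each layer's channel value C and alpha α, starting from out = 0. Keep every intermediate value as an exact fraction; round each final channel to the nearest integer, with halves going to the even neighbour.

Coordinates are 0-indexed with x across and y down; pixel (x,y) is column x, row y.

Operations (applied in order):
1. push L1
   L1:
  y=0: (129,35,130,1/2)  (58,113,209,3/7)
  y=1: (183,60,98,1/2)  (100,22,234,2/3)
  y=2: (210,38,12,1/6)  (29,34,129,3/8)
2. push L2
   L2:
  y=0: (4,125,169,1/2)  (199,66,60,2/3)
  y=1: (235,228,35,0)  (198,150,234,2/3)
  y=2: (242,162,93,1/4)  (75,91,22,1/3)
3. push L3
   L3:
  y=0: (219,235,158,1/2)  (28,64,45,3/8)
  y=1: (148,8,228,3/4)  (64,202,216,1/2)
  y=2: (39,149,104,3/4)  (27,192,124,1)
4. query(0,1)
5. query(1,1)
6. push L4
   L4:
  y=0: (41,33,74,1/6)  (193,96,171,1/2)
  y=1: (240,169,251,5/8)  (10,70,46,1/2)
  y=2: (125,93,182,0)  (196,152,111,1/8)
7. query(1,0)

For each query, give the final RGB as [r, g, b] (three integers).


query (0,1) [L1,L2,L3] — begin 0,0,0
after L1 α=1/2: [183/2, 30, 49]
after L2 α=0: [183/2, 30, 49]
after L3 α=3/4: [1071/8, 27/2, 733/4]
= [134, 14, 183]

at x=1,y=1 over L1,L2,L3:
after L1 α=2/3: [200/3, 44/3, 156]
after L2 α=2/3: [1388/9, 944/9, 208]
after L3 α=1/2: [982/9, 1381/9, 212]
rounded: [109, 153, 212]

(1,0) stack=L1,L2,L3,L4; from [0,0,0]:
after L1 α=3/7: [174/7, 339/7, 627/7]
after L2 α=2/3: [2960/21, 421/7, 489/7]
after L3 α=3/8: [4141/42, 3449/56, 1695/28]
after L4 α=1/2: [12247/84, 8825/112, 6483/56]
→ [146, 79, 116]


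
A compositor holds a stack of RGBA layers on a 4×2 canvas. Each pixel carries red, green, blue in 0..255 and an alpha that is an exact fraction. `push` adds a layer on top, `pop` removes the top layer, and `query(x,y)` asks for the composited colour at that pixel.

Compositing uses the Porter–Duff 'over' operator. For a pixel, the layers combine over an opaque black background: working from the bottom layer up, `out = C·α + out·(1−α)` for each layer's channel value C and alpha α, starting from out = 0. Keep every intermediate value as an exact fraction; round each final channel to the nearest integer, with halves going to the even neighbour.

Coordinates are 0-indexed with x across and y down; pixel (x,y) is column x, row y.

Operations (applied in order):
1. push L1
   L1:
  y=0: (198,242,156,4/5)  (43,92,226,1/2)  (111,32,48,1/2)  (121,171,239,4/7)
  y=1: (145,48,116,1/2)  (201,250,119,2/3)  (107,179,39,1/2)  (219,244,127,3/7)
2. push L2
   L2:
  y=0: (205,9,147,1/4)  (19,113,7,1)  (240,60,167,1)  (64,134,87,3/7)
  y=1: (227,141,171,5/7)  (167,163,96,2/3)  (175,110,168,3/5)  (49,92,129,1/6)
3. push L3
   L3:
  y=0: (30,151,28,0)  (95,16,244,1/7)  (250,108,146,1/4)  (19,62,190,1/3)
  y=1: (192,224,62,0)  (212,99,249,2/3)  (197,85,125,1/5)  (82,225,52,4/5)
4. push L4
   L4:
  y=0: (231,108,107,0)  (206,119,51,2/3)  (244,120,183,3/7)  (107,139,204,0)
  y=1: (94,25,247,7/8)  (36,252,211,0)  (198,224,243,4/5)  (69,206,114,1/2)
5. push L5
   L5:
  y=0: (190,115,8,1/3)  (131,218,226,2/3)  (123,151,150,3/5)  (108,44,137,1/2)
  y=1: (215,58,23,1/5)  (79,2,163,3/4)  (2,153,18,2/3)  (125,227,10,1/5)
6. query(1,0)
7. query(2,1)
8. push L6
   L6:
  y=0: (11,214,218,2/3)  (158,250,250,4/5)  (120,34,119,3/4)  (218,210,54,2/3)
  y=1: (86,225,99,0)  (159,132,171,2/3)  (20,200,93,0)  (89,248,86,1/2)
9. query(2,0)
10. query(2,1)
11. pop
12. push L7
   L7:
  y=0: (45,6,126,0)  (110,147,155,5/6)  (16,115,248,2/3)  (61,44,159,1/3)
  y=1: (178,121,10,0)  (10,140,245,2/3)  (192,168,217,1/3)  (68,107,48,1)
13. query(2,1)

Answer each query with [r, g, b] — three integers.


query (1,0) [L1,L2,L3,L4,L5] — begin 0,0,0
+L1 (α=1/2) → [43/2, 46, 113]
+L2 (α=1) → [19, 113, 7]
+L3 (α=1/7) → [209/7, 694/7, 286/7]
+L4 (α=2/3) → [1031/7, 2360/21, 1000/21]
+L5 (α=2/3) → [955/7, 11516/63, 10492/63]
→ [136, 183, 167]

at x=2,y=1 over L1,L2,L3,L4,L5:
L1 α=1/2: [107/2, 179/2, 39/2]
L2 α=3/5: [632/5, 509/5, 543/5]
L3 α=1/5: [3513/25, 2461/25, 2797/25]
L4 α=4/5: [23313/125, 24861/125, 27097/125]
L5 α=2/3: [23813/375, 21037/125, 31597/375]
rounded: [64, 168, 84]

at x=2,y=0 over L1,L2,L3,L4,L5,L6:
+L1 (α=1/2) → [111/2, 16, 24]
+L2 (α=1) → [240, 60, 167]
+L3 (α=1/4) → [485/2, 72, 647/4]
+L4 (α=3/7) → [1702/7, 648/7, 1196/7]
+L5 (α=3/5) → [5987/35, 4467/35, 5542/35]
+L6 (α=3/4) → [18587/140, 8037/140, 18037/140]
rounded: [133, 57, 129]

query (2,1) [L1,L2,L3,L4,L5,L6] — begin 0,0,0
L1 α=1/2: [107/2, 179/2, 39/2]
L2 α=3/5: [632/5, 509/5, 543/5]
L3 α=1/5: [3513/25, 2461/25, 2797/25]
L4 α=4/5: [23313/125, 24861/125, 27097/125]
L5 α=2/3: [23813/375, 21037/125, 31597/375]
L6 α=0: [23813/375, 21037/125, 31597/375]
rounded: [64, 168, 84]

query (2,1) [L1,L2,L3,L4,L5,L7] — begin 0,0,0
+L1 (α=1/2) → [107/2, 179/2, 39/2]
+L2 (α=3/5) → [632/5, 509/5, 543/5]
+L3 (α=1/5) → [3513/25, 2461/25, 2797/25]
+L4 (α=4/5) → [23313/125, 24861/125, 27097/125]
+L5 (α=2/3) → [23813/375, 21037/125, 31597/375]
+L7 (α=1/3) → [119626/1125, 63074/375, 144569/1125]
rounded: [106, 168, 129]


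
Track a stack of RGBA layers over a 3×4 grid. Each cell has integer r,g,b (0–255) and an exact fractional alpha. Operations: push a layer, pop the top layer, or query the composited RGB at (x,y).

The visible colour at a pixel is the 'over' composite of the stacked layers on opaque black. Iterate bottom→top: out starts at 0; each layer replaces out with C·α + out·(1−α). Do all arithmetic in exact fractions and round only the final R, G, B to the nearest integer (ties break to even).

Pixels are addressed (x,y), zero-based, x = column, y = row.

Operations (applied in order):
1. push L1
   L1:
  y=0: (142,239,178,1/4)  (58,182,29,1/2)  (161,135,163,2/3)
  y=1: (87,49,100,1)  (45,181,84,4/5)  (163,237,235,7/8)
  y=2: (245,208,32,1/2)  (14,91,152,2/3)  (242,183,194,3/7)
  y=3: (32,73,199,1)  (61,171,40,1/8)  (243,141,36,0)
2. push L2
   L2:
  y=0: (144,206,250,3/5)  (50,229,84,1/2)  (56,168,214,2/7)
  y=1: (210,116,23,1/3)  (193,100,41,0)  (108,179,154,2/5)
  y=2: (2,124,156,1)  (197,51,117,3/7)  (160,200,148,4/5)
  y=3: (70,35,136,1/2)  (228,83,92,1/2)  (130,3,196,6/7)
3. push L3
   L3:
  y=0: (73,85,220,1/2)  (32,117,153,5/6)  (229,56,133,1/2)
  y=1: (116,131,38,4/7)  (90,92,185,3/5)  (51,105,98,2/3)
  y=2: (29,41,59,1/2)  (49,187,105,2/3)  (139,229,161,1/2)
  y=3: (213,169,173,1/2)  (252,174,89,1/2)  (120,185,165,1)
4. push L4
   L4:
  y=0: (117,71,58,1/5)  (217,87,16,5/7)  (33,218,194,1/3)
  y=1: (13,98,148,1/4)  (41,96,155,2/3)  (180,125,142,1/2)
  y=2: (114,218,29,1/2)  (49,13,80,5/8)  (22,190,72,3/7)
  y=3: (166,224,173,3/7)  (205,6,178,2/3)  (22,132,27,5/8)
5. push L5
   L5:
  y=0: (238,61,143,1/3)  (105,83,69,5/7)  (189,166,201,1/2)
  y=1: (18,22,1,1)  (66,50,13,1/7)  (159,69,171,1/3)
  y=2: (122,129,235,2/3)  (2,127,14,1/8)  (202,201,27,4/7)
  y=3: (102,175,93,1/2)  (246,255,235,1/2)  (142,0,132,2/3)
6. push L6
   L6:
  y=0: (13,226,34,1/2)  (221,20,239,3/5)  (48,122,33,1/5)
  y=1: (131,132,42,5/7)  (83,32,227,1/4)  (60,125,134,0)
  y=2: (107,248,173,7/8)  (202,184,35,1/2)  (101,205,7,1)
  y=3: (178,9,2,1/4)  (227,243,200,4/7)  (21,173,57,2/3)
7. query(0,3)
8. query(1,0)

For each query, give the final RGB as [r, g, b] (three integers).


at x=0,y=3 over L1,L2,L3,L4,L5,L6:
+L1 (α=1) → [32, 73, 199]
+L2 (α=1/2) → [51, 54, 335/2]
+L3 (α=1/2) → [132, 223/2, 681/4]
+L4 (α=3/7) → [1026/7, 1118/7, 1200/7]
+L5 (α=1/2) → [870/7, 2343/14, 1851/14]
+L6 (α=1/4) → [964/7, 7155/56, 5581/56]
rounded: [138, 128, 100]

(1,0) stack=L1,L2,L3,L4,L5,L6; from [0,0,0]:
+L1 (α=1/2) → [29, 91, 29/2]
+L2 (α=1/2) → [79/2, 160, 197/4]
+L3 (α=5/6) → [133/4, 745/6, 3257/24]
+L4 (α=5/7) → [329/2, 2050/21, 4217/84]
+L5 (α=5/7) → [122, 12815/147, 18707/294]
+L6 (α=3/5) → [907/5, 6890/147, 124106/735]
rounded: [181, 47, 169]


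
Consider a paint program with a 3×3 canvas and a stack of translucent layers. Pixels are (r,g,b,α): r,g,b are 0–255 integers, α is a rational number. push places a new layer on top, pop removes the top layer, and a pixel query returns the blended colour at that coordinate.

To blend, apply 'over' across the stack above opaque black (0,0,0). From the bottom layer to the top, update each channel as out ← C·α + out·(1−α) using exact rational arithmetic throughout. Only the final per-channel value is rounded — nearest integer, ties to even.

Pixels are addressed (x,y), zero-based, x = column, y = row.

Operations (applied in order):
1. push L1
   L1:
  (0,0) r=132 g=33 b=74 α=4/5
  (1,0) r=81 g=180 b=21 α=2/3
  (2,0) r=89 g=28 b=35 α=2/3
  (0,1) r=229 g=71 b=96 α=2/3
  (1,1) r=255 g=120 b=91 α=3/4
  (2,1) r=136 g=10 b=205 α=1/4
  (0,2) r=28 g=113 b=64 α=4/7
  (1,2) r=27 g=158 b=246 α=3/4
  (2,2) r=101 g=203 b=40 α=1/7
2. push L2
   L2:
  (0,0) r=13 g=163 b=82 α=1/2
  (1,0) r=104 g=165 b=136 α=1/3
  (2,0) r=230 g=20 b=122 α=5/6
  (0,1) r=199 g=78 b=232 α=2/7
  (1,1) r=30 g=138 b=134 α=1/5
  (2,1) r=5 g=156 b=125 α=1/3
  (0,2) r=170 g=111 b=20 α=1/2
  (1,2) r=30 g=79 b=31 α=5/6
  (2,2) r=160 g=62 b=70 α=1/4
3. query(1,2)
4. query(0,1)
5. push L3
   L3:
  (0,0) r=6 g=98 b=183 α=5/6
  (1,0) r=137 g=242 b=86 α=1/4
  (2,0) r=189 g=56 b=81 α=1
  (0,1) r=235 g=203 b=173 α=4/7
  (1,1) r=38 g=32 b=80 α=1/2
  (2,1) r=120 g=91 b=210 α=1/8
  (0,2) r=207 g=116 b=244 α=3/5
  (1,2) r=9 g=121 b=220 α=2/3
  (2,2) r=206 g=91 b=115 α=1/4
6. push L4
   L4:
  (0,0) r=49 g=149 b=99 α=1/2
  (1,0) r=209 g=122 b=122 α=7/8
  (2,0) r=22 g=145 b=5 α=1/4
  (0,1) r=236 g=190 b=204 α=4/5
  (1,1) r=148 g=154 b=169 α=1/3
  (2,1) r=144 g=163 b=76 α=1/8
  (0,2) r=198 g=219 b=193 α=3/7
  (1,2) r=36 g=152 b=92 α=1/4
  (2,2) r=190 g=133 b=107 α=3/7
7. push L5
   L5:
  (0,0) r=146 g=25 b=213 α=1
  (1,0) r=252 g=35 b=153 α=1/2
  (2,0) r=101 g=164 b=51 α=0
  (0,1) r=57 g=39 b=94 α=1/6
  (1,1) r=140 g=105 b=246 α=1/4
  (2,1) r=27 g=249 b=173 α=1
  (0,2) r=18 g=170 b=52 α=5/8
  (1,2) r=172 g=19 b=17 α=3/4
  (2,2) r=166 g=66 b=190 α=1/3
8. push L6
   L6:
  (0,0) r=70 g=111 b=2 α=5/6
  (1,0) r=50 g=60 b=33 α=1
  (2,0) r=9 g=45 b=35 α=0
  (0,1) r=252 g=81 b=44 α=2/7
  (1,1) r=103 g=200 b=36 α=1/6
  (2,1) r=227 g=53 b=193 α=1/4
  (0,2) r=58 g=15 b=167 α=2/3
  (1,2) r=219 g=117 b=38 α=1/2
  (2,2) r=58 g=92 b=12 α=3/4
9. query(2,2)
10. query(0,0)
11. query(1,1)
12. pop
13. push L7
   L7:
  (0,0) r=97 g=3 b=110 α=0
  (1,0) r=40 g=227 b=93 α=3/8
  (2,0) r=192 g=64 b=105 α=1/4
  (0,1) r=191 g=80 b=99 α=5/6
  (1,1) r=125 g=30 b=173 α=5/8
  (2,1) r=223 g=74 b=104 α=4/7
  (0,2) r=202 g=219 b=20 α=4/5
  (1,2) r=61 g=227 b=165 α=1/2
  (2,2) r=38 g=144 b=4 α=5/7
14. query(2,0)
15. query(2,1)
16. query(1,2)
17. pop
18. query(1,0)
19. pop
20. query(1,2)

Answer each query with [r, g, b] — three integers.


at x=1,y=2 over L1,L2:
+L1 (α=3/4) → [81/4, 237/2, 369/2]
+L2 (α=5/6) → [227/8, 1027/12, 679/12]
→ [28, 86, 57]

(0,1) stack=L1,L2; from [0,0,0]:
+L1 (α=2/3) → [458/3, 142/3, 64]
+L2 (α=2/7) → [3484/21, 1178/21, 112]
→ [166, 56, 112]

at x=2,y=2 over L1,L2,L3,L4,L5,L6:
after L1 α=1/7: [101/7, 29, 40/7]
after L2 α=1/4: [1423/28, 149/4, 305/14]
after L3 α=1/4: [10037/112, 811/16, 2525/56]
after L4 α=3/7: [25997/196, 2407/28, 7019/98]
after L5 α=1/3: [42265/294, 3331/42, 5443/49]
after L6 α=3/4: [93421/1176, 14923/168, 7207/196]
= [79, 89, 37]

(0,0) stack=L1,L2,L3,L4,L5,L6; from [0,0,0]:
+L1 (α=4/5) → [528/5, 132/5, 296/5]
+L2 (α=1/2) → [593/10, 947/10, 353/5]
+L3 (α=5/6) → [893/60, 1949/20, 2464/15]
+L4 (α=1/2) → [3833/120, 4929/40, 3949/30]
+L5 (α=1) → [146, 25, 213]
+L6 (α=5/6) → [248/3, 290/3, 223/6]
rounded: [83, 97, 37]

(1,1) stack=L1,L2,L3,L4,L5,L6; from [0,0,0]:
+L1 (α=3/4) → [765/4, 90, 273/4]
+L2 (α=1/5) → [159, 498/5, 407/5]
+L3 (α=1/2) → [197/2, 329/5, 807/10]
+L4 (α=1/3) → [115, 476/5, 1652/15]
+L5 (α=1/4) → [485/4, 1953/20, 1441/10]
+L6 (α=1/6) → [2837/24, 2753/24, 1513/12]
→ [118, 115, 126]

query (2,0) [L1,L2,L3,L4,L5,L7] — begin 0,0,0
L1 α=2/3: [178/3, 56/3, 70/3]
L2 α=5/6: [1814/9, 178/9, 950/9]
L3 α=1: [189, 56, 81]
L4 α=1/4: [589/4, 313/4, 62]
L5 α=0: [589/4, 313/4, 62]
L7 α=1/4: [2535/16, 1195/16, 291/4]
= [158, 75, 73]

query (2,1) [L1,L2,L3,L4,L5,L7] — begin 0,0,0
after L1 α=1/4: [34, 5/2, 205/4]
after L2 α=1/3: [73/3, 161/3, 455/6]
after L3 α=1/8: [871/24, 175/3, 4445/48]
after L4 α=1/8: [9553/192, 857/12, 34763/384]
after L5 α=1: [27, 249, 173]
after L7 α=4/7: [139, 149, 935/7]
→ [139, 149, 134]

(1,2) stack=L1,L2,L3,L4,L5,L7; from [0,0,0]:
L1 α=3/4: [81/4, 237/2, 369/2]
L2 α=5/6: [227/8, 1027/12, 679/12]
L3 α=2/3: [371/24, 3931/36, 5959/36]
L4 α=1/4: [659/32, 5755/48, 7063/48]
L5 α=3/4: [17171/128, 8491/192, 9511/192]
L7 α=1/2: [24979/256, 52075/384, 41191/384]
= [98, 136, 107]

query (1,0) [L1,L2,L3,L4,L5] — begin 0,0,0
after L1 α=2/3: [54, 120, 14]
after L2 α=1/3: [212/3, 135, 164/3]
after L3 α=1/4: [349/4, 647/4, 125/2]
after L4 α=7/8: [6201/32, 4063/32, 1833/16]
after L5 α=1/2: [14265/64, 5183/64, 4281/32]
rounded: [223, 81, 134]

query (1,2) [L1,L2,L3,L4] — begin 0,0,0
L1 α=3/4: [81/4, 237/2, 369/2]
L2 α=5/6: [227/8, 1027/12, 679/12]
L3 α=2/3: [371/24, 3931/36, 5959/36]
L4 α=1/4: [659/32, 5755/48, 7063/48]
= [21, 120, 147]
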